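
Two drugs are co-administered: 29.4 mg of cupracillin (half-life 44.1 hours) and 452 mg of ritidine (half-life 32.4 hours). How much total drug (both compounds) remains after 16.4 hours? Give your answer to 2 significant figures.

cupracillin: 29.4 × (1/2)^(16.4/44.1) = 29.4 × (1/2)^0.37188 ≈ 22.72 mg.
ritidine: 452 × (1/2)^(16.4/32.4) = 452 × (1/2)^0.50617 ≈ 318.25 mg.
Total = 22.72 + 318.25 ≈ 340.97 mg.

340 mg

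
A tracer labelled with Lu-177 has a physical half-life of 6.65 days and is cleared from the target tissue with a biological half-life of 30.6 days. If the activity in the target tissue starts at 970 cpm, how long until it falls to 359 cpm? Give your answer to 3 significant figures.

1/t_eff = 1/t_phys + 1/t_biol = 1/6.65 + 1/30.6 = 0.18306 per day.
t_eff = 6.65 × 30.6 / (6.65 + 30.6) ≈ 5.4628 days.
n = log₂(970/359) ≈ 1.434; t = 1.434 × 5.4628 ≈ 7.8337 days.

7.83 days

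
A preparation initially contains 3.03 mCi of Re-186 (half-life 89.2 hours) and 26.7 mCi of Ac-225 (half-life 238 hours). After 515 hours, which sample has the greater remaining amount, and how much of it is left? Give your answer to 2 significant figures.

Re-186: 3.03 × (1/2)^5.7735 ≈ 0.05539 mCi.
Ac-225: 26.7 × (1/2)^2.1639 ≈ 5.9583 mCi.
Ac-225 has more remaining, at ≈ 5.9583 mCi.

Ac-225, 6.0 mCi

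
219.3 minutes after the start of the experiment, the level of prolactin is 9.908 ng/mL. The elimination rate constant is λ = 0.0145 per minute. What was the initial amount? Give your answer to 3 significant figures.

238 ng/mL

t½ = ln 2 / λ = 0.69315 / 0.0145 ≈ 47.803 minutes.
Number of half-lives elapsed: n = 219.3/47.803 ≈ 4.5876.
A₀ = A × 2^n = 9.908 × 2^4.5876 = 9.908 × 24.043 ≈ 238.22 ng/mL.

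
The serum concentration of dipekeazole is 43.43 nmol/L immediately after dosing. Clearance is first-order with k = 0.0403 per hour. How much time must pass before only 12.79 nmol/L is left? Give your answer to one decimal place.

t½ = ln 2 / k = 0.69315 / 0.0403 ≈ 17.2 hours.
Fraction remaining = 12.79/43.43 ≈ 0.2945.
n = log₂(43.43/12.79) = ln(3.3956)/ln 2 ≈ 1.7637 half-lives.
t = n × t½ = 1.7637 × 17.2 ≈ 30.335 hours.

30.3 hours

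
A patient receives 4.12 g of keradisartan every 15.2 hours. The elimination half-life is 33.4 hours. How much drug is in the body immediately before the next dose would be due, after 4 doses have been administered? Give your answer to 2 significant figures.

8.0 g

The 4 doses were given 60.8, 45.6, 30.4, 15.2 hours ago.
Total = 4.12·(1/2)^(60.8/33.4) + 4.12·(1/2)^(45.6/33.4) + 4.12·(1/2)^(30.4/33.4) + 4.12·(1/2)^(15.2/33.4)
      = 1.1666 + 1.5992 + 2.1923 + 3.0054 ≈ 7.9635 g.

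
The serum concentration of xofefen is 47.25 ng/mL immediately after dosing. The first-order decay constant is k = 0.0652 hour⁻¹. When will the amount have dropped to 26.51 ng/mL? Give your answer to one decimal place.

8.9 hours

t½ = ln 2 / k = 0.69315 / 0.0652 ≈ 10.631 hours.
Fraction remaining = 26.51/47.25 ≈ 0.56106.
n = log₂(47.25/26.51) = ln(1.7823)/ln 2 ≈ 0.83378 half-lives.
t = n × t½ = 0.83378 × 10.631 ≈ 8.864 hours.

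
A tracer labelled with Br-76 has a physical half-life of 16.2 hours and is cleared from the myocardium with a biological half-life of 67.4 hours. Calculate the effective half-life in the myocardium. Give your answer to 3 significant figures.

13.1 hours

1/t_eff = 1/t_phys + 1/t_biol = 1/16.2 + 1/67.4 = 0.076565 per hour.
t_eff = 16.2 × 67.4 / (16.2 + 67.4) ≈ 13.061 hours.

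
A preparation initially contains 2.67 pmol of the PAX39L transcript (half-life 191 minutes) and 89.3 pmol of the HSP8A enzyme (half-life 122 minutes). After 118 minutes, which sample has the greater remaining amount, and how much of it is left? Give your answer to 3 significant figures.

PAX39L transcript: 2.67 × (1/2)^0.6178 ≈ 1.7399 pmol.
HSP8A enzyme: 89.3 × (1/2)^0.96721 ≈ 45.676 pmol.
HSP8A enzyme has more remaining, at ≈ 45.676 pmol.

HSP8A enzyme, 45.7 pmol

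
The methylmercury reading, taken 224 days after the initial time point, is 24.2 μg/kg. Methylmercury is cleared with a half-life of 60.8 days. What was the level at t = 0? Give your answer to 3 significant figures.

Number of half-lives elapsed: n = 224/60.8 ≈ 3.6842.
A₀ = A × 2^n = 24.2 × 2^3.6842 = 24.2 × 12.855 ≈ 311.08 μg/kg.

311 μg/kg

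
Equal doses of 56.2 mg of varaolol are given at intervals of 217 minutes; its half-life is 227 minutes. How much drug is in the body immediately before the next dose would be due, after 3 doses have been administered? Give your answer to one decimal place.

The 3 doses were given 651, 434, 217 minutes ago.
Total = 56.2·(1/2)^(651/227) + 56.2·(1/2)^(434/227) + 56.2·(1/2)^(217/227)
      = 7.6989 + 14.935 + 28.971 ≈ 51.605 mg.

51.6 mg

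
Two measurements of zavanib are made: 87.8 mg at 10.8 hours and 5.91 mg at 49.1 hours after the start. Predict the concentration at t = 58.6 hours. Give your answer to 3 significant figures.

3.03 mg

Over Δt = 49.1 − 10.8 = 38.3 hours, the level fell by a factor of 87.8/5.91 ≈ 14.856.
n = log₂(14.856) ≈ 3.893 half-lives, so t½ = 38.3/3.893 ≈ 9.8382 hours.
From t = 49.1 to t = 58.6: 5.91 × (1/2)^((58.6−49.1)/9.8382) ≈ 3.0263 mg.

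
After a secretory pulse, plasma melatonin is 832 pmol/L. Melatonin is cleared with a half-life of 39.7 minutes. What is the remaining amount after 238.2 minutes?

Elapsed time is 6 half-lives (238.2/39.7).
Each half-life halves the amount: 832 × (1/2)^6 = 832/64 = 13 pmol/L.

13 pmol/L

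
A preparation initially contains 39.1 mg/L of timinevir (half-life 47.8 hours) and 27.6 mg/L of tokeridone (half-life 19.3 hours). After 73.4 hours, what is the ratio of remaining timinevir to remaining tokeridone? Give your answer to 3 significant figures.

timinevir: 39.1 × (1/2)^(73.4/47.8) = 39.1 × (1/2)^1.5356 ≈ 13.487 mg/L.
tokeridone: 27.6 × (1/2)^(73.4/19.3) = 27.6 × (1/2)^3.8031 ≈ 1.9772 mg/L.
Ratio ≈ 13.487 / 1.9772 ≈ 6.8213.

6.82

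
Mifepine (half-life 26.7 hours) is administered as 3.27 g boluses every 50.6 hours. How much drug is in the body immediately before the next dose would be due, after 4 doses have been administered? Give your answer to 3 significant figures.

The 4 doses were given 202.4, 151.8, 101.2, 50.6 hours ago.
Total = 3.27·(1/2)^(202.4/26.7) + 3.27·(1/2)^(151.8/26.7) + 3.27·(1/2)^(101.2/26.7) + 3.27·(1/2)^(50.6/26.7)
      = 0.017084 + 0.063544 + 0.23636 + 0.87914 ≈ 1.1961 g.

1.20 g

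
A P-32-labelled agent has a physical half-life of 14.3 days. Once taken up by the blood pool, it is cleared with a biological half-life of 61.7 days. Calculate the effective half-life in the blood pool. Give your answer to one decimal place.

11.6 days

1/t_eff = 1/t_phys + 1/t_biol = 1/14.3 + 1/61.7 = 0.086138 per day.
t_eff = 14.3 × 61.7 / (14.3 + 61.7) ≈ 11.609 days.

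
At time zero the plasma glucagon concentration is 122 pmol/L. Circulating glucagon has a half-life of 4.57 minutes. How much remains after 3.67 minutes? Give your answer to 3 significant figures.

Number of half-lives: n = 3.67/4.57 ≈ 0.80306.
Remaining = 122 × (1/2)^0.80306 = 122 × 0.57313 ≈ 69.922 pmol/L.

69.9 pmol/L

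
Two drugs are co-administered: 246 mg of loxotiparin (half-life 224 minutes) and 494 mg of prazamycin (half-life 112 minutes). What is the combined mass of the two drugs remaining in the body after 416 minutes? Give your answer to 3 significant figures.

loxotiparin: 246 × (1/2)^(416/224) = 246 × (1/2)^1.8571 ≈ 67.902 mg.
prazamycin: 494 × (1/2)^(416/112) = 494 × (1/2)^3.7143 ≈ 37.637 mg.
Total = 67.902 + 37.637 ≈ 105.54 mg.

106 mg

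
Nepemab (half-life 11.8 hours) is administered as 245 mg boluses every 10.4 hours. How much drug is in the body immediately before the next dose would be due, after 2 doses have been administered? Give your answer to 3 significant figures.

The 2 doses were given 20.8, 10.4 hours ago.
Total = 245·(1/2)^(20.8/11.8) + 245·(1/2)^(10.4/11.8)
      = 72.2 + 133 ≈ 205.2 mg.

205 mg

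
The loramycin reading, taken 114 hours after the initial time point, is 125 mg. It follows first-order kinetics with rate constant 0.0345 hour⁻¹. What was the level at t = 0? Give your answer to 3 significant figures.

6380 mg

t½ = ln 2 / λ = 0.69315 / 0.0345 ≈ 20.091 hours.
Number of half-lives elapsed: n = 114/20.091 ≈ 5.6741.
A₀ = A × 2^n = 125 × 2^5.6741 = 125 × 51.06 ≈ 6382.5 mg.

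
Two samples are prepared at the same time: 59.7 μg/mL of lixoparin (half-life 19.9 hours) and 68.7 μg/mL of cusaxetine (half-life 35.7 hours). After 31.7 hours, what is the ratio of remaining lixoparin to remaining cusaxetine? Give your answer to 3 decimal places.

lixoparin: 59.7 × (1/2)^(31.7/19.9) = 59.7 × (1/2)^1.593 ≈ 19.79 μg/mL.
cusaxetine: 68.7 × (1/2)^(31.7/35.7) = 68.7 × (1/2)^0.88796 ≈ 37.124 μg/mL.
Ratio ≈ 19.79 / 37.124 ≈ 0.53308.

0.533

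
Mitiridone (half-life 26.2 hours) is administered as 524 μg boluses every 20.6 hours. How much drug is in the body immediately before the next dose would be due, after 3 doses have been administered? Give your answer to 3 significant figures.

582 μg

The 3 doses were given 61.8, 41.2, 20.6 hours ago.
Total = 524·(1/2)^(61.8/26.2) + 524·(1/2)^(41.2/26.2) + 524·(1/2)^(20.6/26.2)
      = 102.16 + 176.18 + 303.84 ≈ 582.18 μg.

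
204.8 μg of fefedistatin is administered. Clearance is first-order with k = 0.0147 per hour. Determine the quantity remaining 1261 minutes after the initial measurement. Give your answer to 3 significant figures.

150 μg

t½ = ln 2 / k = 0.69315 / 0.0147 ≈ 47.153 hours.
Convert the elapsed time: 1261 minutes = 21.0167 hours.
Number of half-lives: n = 21.0167/47.153 ≈ 0.44571.
Remaining = 204.8 × (1/2)^0.44571 = 204.8 × 0.73422 ≈ 150.37 μg.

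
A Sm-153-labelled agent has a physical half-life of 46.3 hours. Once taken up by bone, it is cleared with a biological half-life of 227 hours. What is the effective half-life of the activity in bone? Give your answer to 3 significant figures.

38.5 hours

1/t_eff = 1/t_phys + 1/t_biol = 1/46.3 + 1/227 = 0.026004 per hour.
t_eff = 46.3 × 227 / (46.3 + 227) ≈ 38.456 hours.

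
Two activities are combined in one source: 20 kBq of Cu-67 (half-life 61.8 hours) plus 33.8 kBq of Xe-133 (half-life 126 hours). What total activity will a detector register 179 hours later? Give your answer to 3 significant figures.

Cu-67: 20 × (1/2)^(179/61.8) = 20 × (1/2)^2.8964 ≈ 2.6861 kBq.
Xe-133: 33.8 × (1/2)^(179/126) = 33.8 × (1/2)^1.4206 ≈ 12.626 kBq.
Total = 2.6861 + 12.626 ≈ 15.312 kBq.

15.3 kBq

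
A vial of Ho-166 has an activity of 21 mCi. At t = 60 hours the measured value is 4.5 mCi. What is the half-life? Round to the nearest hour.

A/A₀ = 4.5/21 ≈ 0.21429.
n = log₂(4.6667) ≈ 2.2224 half-lives elapsed in 60 hours.
t½ = 60/2.2224 ≈ 26.998 hours.

27 hours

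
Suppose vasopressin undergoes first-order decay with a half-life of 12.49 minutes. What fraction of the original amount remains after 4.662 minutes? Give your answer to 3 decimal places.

n = 4.662/12.49 ≈ 0.37326 half-lives.
Fraction remaining = (1/2)^0.37326 ≈ 0.77204.

0.772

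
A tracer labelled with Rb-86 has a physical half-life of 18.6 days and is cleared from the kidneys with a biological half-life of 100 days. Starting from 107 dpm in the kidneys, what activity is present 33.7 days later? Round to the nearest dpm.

24 dpm

1/t_eff = 1/t_phys + 1/t_biol = 1/18.6 + 1/100 = 0.063763 per day.
t_eff = 18.6 × 100 / (18.6 + 100) ≈ 15.683 days.
Remaining = 107 × (1/2)^(33.7/15.683) = 107 × (1/2)^2.1488 ≈ 24.128 dpm.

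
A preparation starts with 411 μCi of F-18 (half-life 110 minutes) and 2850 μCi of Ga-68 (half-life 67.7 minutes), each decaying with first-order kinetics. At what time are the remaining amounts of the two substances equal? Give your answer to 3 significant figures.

492 minutes

Set 411·(1/2)^(t/110) = 2850·(1/2)^(t/67.7).
Taking log₂: log₂(411/2850) = t·(1/110 − 1/67.7).
log₂(0.14421) = -2.7938; 1/110 − 1/67.7 = -0.0056801.
t = -2.7938 / -0.0056801 ≈ 491.85 minutes.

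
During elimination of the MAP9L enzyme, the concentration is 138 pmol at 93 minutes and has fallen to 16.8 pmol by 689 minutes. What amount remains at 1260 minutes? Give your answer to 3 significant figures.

2.23 pmol

Over Δt = 689 − 93 = 596 minutes, the level fell by a factor of 138/16.8 ≈ 8.2143.
n = log₂(8.2143) ≈ 3.0381 half-lives, so t½ = 596/3.0381 ≈ 196.17 minutes.
From t = 689 to t = 1260: 16.8 × (1/2)^((1260−689)/196.17) ≈ 2.2341 pmol.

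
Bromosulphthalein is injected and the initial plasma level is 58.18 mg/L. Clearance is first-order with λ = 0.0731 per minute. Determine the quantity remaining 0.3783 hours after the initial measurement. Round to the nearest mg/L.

11 mg/L

t½ = ln 2 / λ = 0.69315 / 0.0731 ≈ 9.4822 minutes.
Convert the elapsed time: 0.3783 hours = 22.698 minutes.
Number of half-lives: n = 22.698/9.4822 ≈ 2.3938.
Remaining = 58.18 × (1/2)^2.3938 = 58.18 × 0.19029 ≈ 11.071 mg/L.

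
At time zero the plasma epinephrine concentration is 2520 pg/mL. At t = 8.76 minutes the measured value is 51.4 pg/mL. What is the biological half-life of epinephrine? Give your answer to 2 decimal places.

A/A₀ = 51.4/2520 ≈ 0.020397.
n = log₂(49.027) ≈ 5.6155 half-lives elapsed in 8.76 minutes.
t½ = 8.76/5.6155 ≈ 1.56 minutes.

1.56 minutes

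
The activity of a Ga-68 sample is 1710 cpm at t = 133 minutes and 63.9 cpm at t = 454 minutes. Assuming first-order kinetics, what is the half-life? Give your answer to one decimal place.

Over Δt = 454 − 133 = 321 minutes, the level fell by a factor of 1710/63.9 ≈ 26.761.
n = log₂(26.761) ≈ 4.742 half-lives, so t½ = 321/4.742 ≈ 67.692 minutes.

67.7 minutes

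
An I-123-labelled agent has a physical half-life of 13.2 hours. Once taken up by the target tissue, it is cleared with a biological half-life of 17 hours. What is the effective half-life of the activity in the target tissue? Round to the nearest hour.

1/t_eff = 1/t_phys + 1/t_biol = 1/13.2 + 1/17 = 0.13458 per hour.
t_eff = 13.2 × 17 / (13.2 + 17) ≈ 7.4305 hours.

7 hours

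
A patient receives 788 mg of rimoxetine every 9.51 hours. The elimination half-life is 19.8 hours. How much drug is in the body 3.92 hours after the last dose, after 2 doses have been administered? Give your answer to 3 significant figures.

1180 mg

The 2 doses were given 13.43, 3.92 hours ago.
Total = 788·(1/2)^(13.43/19.8) + 788·(1/2)^(3.92/19.8)
      = 492.43 + 686.96 ≈ 1179.4 mg.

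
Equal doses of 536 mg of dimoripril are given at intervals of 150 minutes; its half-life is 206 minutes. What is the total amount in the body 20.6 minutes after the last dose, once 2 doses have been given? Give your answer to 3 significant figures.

802 mg

The 2 doses were given 170.6, 20.6 minutes ago.
Total = 536·(1/2)^(170.6/206) + 536·(1/2)^(20.6/206)
      = 301.9 + 500.11 ≈ 802.01 mg.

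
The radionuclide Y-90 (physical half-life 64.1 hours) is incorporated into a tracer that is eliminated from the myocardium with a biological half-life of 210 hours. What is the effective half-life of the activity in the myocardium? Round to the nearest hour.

49 hours

1/t_eff = 1/t_phys + 1/t_biol = 1/64.1 + 1/210 = 0.020363 per hour.
t_eff = 64.1 × 210 / (64.1 + 210) ≈ 49.11 hours.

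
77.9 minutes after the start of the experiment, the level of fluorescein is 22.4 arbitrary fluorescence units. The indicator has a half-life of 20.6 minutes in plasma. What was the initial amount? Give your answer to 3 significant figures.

308 arbitrary fluorescence units

Number of half-lives elapsed: n = 77.9/20.6 ≈ 3.7816.
A₀ = A × 2^n = 22.4 × 2^3.7816 = 22.4 × 13.752 ≈ 308.04 arbitrary fluorescence units.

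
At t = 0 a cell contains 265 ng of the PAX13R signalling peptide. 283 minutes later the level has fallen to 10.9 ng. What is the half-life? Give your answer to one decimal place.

A/A₀ = 10.9/265 ≈ 0.041132.
n = log₂(24.312) ≈ 4.6036 half-lives elapsed in 283 minutes.
t½ = 283/4.6036 ≈ 61.474 minutes.

61.5 minutes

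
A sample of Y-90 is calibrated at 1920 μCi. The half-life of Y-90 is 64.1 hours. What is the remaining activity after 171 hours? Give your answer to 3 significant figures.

Number of half-lives: n = 171/64.1 ≈ 2.6677.
Remaining = 1920 × (1/2)^2.6677 = 1920 × 0.15738 ≈ 302.16 μCi.

302 μCi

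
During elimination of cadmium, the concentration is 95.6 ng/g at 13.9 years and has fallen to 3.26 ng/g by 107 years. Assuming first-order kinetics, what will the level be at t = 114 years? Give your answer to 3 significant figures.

2.53 ng/g

Over Δt = 107 − 13.9 = 93.1 years, the level fell by a factor of 95.6/3.26 ≈ 29.325.
n = log₂(29.325) ≈ 4.8741 half-lives, so t½ = 93.1/4.8741 ≈ 19.101 years.
From t = 107 to t = 114: 3.26 × (1/2)^((114−107)/19.101) ≈ 2.5287 ng/g.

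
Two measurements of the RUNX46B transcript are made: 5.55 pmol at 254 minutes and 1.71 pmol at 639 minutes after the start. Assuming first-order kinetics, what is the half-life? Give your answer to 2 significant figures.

Over Δt = 639 − 254 = 385 minutes, the level fell by a factor of 5.55/1.71 ≈ 3.2456.
n = log₂(3.2456) ≈ 1.6985 half-lives, so t½ = 385/1.6985 ≈ 226.67 minutes.

230 minutes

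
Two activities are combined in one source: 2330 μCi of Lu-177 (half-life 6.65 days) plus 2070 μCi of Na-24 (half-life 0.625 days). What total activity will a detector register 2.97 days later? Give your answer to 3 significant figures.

1790 μCi

Lu-177: 2330 × (1/2)^(2.97/6.65) = 2330 × (1/2)^0.44662 ≈ 1709.7 μCi.
Na-24: 2070 × (1/2)^(2.97/0.625) = 2070 × (1/2)^4.752 ≈ 76.82 μCi.
Total = 1709.7 + 76.82 ≈ 1786.5 μCi.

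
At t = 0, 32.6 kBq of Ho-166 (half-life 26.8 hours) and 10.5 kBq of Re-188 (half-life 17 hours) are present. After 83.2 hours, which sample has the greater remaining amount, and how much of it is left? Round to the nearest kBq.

Ho-166, 4 kBq

Ho-166: 32.6 × (1/2)^3.1045 ≈ 3.7903 kBq.
Re-188: 10.5 × (1/2)^4.8941 ≈ 0.35311 kBq.
Ho-166 has more remaining, at ≈ 3.7903 kBq.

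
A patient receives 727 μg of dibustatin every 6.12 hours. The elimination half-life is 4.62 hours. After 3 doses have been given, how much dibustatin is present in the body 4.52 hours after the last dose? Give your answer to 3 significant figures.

The 3 doses were given 16.76, 10.64, 4.52 hours ago.
Total = 727·(1/2)^(16.76/4.62) + 727·(1/2)^(10.64/4.62) + 727·(1/2)^(4.52/4.62)
      = 58.815 + 147.32 + 368.99 ≈ 575.13 μg.

575 μg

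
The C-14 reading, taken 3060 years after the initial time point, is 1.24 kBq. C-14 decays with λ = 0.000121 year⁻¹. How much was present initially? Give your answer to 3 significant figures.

t½ = ln 2 / λ = 0.69315 / 0.000121 ≈ 5728.5 years.
Number of half-lives elapsed: n = 3060/5728.5 ≈ 0.53417.
A₀ = A × 2^n = 1.24 × 2^0.53417 = 1.24 × 1.4481 ≈ 1.7957 kBq.

1.80 kBq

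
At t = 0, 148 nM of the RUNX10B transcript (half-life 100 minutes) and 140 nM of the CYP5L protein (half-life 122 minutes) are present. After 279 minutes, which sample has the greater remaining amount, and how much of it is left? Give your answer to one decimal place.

CYP5L protein, 28.7 nM

RUNX10B transcript: 148 × (1/2)^2.79 ≈ 21.399 nM.
CYP5L protein: 140 × (1/2)^2.2869 ≈ 28.688 nM.
CYP5L protein has more remaining, at ≈ 28.688 nM.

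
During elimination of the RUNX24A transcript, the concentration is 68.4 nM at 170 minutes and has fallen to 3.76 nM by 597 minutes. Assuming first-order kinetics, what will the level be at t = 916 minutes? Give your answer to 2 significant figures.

Over Δt = 597 − 170 = 427 minutes, the level fell by a factor of 68.4/3.76 ≈ 18.191.
n = log₂(18.191) ≈ 4.1852 half-lives, so t½ = 427/4.1852 ≈ 102.03 minutes.
From t = 597 to t = 916: 3.76 × (1/2)^((916−597)/102.03) ≈ 0.4305 nM.

0.43 nM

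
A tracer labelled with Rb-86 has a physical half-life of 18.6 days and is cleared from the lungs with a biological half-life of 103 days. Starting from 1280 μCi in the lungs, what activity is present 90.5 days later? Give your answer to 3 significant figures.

1/t_eff = 1/t_phys + 1/t_biol = 1/18.6 + 1/103 = 0.063472 per day.
t_eff = 18.6 × 103 / (18.6 + 103) ≈ 15.755 days.
Remaining = 1280 × (1/2)^(90.5/15.755) = 1280 × (1/2)^5.7442 ≈ 23.879 μCi.

23.9 μCi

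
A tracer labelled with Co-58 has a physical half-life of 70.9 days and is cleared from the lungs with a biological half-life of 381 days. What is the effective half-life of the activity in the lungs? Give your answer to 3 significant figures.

1/t_eff = 1/t_phys + 1/t_biol = 1/70.9 + 1/381 = 0.016729 per day.
t_eff = 70.9 × 381 / (70.9 + 381) ≈ 59.776 days.

59.8 days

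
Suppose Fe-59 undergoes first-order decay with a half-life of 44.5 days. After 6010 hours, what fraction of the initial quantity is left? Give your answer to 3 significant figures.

0.0202

6010 hours = 250.417 days.
n = 250.417/44.5 ≈ 5.6273 half-lives.
Fraction remaining = (1/2)^5.6273 ≈ 0.02023.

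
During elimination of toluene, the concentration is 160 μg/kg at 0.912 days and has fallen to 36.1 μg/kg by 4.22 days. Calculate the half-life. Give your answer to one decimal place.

1.5 days

Over Δt = 4.22 − 0.912 = 3.308 days, the level fell by a factor of 160/36.1 ≈ 4.4321.
n = log₂(4.4321) ≈ 2.148 half-lives, so t½ = 3.308/2.148 ≈ 1.54 days.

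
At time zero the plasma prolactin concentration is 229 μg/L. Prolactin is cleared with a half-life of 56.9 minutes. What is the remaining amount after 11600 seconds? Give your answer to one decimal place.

Convert the elapsed time: 11600 seconds = 193.333 minutes.
Number of half-lives: n = 193.333/56.9 ≈ 3.3978.
Remaining = 229 × (1/2)^3.3978 = 229 × 0.094879 ≈ 21.727 μg/L.

21.7 μg/L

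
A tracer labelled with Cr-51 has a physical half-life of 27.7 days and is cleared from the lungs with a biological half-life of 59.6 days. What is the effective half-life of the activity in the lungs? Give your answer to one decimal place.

1/t_eff = 1/t_phys + 1/t_biol = 1/27.7 + 1/59.6 = 0.05288 per day.
t_eff = 27.7 × 59.6 / (27.7 + 59.6) ≈ 18.911 days.

18.9 days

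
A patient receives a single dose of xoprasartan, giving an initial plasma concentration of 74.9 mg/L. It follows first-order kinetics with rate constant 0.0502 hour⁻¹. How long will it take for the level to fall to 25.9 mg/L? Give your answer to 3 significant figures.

21.2 hours

t½ = ln 2 / λ = 0.69315 / 0.0502 ≈ 13.808 hours.
Fraction remaining = 25.9/74.9 ≈ 0.34579.
n = log₂(74.9/25.9) = ln(2.8919)/ln 2 ≈ 1.532 half-lives.
t = n × t½ = 1.532 × 13.808 ≈ 21.154 hours.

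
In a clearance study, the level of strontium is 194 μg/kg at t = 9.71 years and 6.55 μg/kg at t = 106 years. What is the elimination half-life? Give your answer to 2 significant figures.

Over Δt = 106 − 9.71 = 96.29 years, the level fell by a factor of 194/6.55 ≈ 29.618.
n = log₂(29.618) ≈ 4.8884 half-lives, so t½ = 96.29/4.8884 ≈ 19.698 years.

20 years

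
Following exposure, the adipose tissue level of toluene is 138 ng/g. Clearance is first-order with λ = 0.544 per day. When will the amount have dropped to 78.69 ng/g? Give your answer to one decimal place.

1.0 days

t½ = ln 2 / λ = 0.69315 / 0.544 ≈ 1.2742 days.
Fraction remaining = 78.69/138 ≈ 0.57022.
n = log₂(138/78.69) = ln(1.7537)/ln 2 ≈ 0.81042 half-lives.
t = n × t½ = 0.81042 × 1.2742 ≈ 1.0326 days.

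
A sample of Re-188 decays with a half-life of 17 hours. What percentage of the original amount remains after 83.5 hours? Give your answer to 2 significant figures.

n = 83.5/17 ≈ 4.9118 half-lives.
Fraction remaining = (1/2)^4.9118 ≈ 0.033221, i.e. 3.3221%.

3.3%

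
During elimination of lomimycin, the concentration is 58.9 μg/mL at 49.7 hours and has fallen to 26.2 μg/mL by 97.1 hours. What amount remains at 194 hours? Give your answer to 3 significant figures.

5.00 μg/mL

Over Δt = 97.1 − 49.7 = 47.4 hours, the level fell by a factor of 58.9/26.2 ≈ 2.2481.
n = log₂(2.2481) ≈ 1.1687 half-lives, so t½ = 47.4/1.1687 ≈ 40.558 hours.
From t = 97.1 to t = 194: 26.2 × (1/2)^((194−97.1)/40.558) ≈ 5.0013 μg/mL.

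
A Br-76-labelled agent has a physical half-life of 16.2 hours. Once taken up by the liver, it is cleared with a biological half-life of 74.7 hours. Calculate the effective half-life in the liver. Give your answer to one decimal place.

13.3 hours

1/t_eff = 1/t_phys + 1/t_biol = 1/16.2 + 1/74.7 = 0.075115 per hour.
t_eff = 16.2 × 74.7 / (16.2 + 74.7) ≈ 13.313 hours.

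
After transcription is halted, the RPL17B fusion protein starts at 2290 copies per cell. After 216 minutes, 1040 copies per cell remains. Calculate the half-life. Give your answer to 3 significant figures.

190 minutes

A/A₀ = 1040/2290 ≈ 0.45415.
n = log₂(2.2019) ≈ 1.1388 half-lives elapsed in 216 minutes.
t½ = 216/1.1388 ≈ 189.68 minutes.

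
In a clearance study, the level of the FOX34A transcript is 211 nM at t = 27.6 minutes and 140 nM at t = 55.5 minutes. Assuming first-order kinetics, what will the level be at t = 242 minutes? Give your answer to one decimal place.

9.0 nM

Over Δt = 55.5 − 27.6 = 27.9 minutes, the level fell by a factor of 211/140 ≈ 1.5071.
n = log₂(1.5071) ≈ 0.59182 half-lives, so t½ = 27.9/0.59182 ≈ 47.143 minutes.
From t = 55.5 to t = 242: 140 × (1/2)^((242−55.5)/47.143) ≈ 9.0207 nM.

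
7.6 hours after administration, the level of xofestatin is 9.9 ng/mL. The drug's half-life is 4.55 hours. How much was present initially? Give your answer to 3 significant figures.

31.5 ng/mL

Number of half-lives elapsed: n = 7.6/4.55 ≈ 1.6703.
A₀ = A × 2^n = 9.9 × 2^1.6703 = 9.9 × 3.1829 ≈ 31.51 ng/mL.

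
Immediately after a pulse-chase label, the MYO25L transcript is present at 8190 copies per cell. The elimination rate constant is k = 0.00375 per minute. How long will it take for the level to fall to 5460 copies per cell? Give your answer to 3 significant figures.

t½ = ln 2 / k = 0.69315 / 0.00375 ≈ 184.84 minutes.
Fraction remaining = 5460/8190 ≈ 0.66667.
n = log₂(8190/5460) = ln(1.5)/ln 2 ≈ 0.58496 half-lives.
t = n × t½ = 0.58496 × 184.84 ≈ 108.12 minutes.

108 minutes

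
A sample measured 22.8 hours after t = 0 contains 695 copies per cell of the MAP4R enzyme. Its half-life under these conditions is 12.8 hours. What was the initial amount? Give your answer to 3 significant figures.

Number of half-lives elapsed: n = 22.8/12.8 ≈ 1.7812.
A₀ = A × 2^n = 695 × 2^1.7812 = 695 × 3.4372 ≈ 2388.9 copies per cell.

2390 copies per cell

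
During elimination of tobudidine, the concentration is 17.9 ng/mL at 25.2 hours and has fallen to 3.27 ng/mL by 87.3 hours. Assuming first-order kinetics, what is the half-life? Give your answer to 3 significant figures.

25.3 hours

Over Δt = 87.3 − 25.2 = 62.1 hours, the level fell by a factor of 17.9/3.27 ≈ 5.474.
n = log₂(5.474) ≈ 2.4526 half-lives, so t½ = 62.1/2.4526 ≈ 25.32 hours.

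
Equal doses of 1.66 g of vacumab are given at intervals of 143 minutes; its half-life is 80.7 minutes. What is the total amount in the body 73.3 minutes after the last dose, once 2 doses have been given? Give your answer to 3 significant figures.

The 2 doses were given 216.3, 73.3 minutes ago.
Total = 1.66·(1/2)^(216.3/80.7) + 1.66·(1/2)^(73.3/80.7)
      = 0.25898 + 0.88447 ≈ 1.1434 g.

1.14 g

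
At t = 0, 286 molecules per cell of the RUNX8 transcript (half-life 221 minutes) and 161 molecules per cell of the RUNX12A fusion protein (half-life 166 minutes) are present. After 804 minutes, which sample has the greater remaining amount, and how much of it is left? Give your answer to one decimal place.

RUNX8 transcript, 23.0 molecules per cell

RUNX8 transcript: 286 × (1/2)^3.638 ≈ 22.973 molecules per cell.
RUNX12A fusion protein: 161 × (1/2)^4.8434 ≈ 5.6082 molecules per cell.
RUNX8 transcript has more remaining, at ≈ 22.973 molecules per cell.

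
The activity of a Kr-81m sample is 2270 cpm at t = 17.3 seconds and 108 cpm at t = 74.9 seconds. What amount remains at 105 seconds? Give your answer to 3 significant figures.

Over Δt = 74.9 − 17.3 = 57.6 seconds, the level fell by a factor of 2270/108 ≈ 21.019.
n = log₂(21.019) ≈ 4.3936 half-lives, so t½ = 57.6/4.3936 ≈ 13.11 seconds.
From t = 74.9 to t = 105: 108 × (1/2)^((105−74.9)/13.11) ≈ 21.992 cpm.

22.0 cpm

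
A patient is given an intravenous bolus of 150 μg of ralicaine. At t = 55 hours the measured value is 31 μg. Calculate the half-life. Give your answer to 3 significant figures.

A/A₀ = 31/150 ≈ 0.20667.
n = log₂(4.8387) ≈ 2.2746 half-lives elapsed in 55 hours.
t½ = 55/2.2746 ≈ 24.18 hours.

24.2 hours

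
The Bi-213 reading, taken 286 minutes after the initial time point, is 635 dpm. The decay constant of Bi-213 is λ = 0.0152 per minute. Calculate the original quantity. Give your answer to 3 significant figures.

t½ = ln 2 / λ = 0.69315 / 0.0152 ≈ 45.602 minutes.
Number of half-lives elapsed: n = 286/45.602 ≈ 6.2717.
A₀ = A × 2^n = 635 × 2^6.2717 = 635 × 77.262 ≈ 49061 dpm.

49100 dpm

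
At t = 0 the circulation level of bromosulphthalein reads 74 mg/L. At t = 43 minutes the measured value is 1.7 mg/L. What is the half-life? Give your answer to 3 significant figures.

A/A₀ = 1.7/74 ≈ 0.022973.
n = log₂(43.529) ≈ 5.4439 half-lives elapsed in 43 minutes.
t½ = 43/5.4439 ≈ 7.8987 minutes.

7.90 minutes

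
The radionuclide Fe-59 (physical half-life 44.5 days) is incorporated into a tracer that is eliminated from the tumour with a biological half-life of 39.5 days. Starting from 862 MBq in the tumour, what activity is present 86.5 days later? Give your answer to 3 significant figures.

49.1 MBq

1/t_eff = 1/t_phys + 1/t_biol = 1/44.5 + 1/39.5 = 0.047788 per day.
t_eff = 44.5 × 39.5 / (44.5 + 39.5) ≈ 20.926 days.
Remaining = 862 × (1/2)^(86.5/20.926) = 862 × (1/2)^4.1337 ≈ 49.107 MBq.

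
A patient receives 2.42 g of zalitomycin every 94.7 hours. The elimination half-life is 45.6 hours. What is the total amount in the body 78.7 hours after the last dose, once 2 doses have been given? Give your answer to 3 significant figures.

The 2 doses were given 173.4, 78.7 hours ago.
Total = 2.42·(1/2)^(173.4/45.6) + 2.42·(1/2)^(78.7/45.6)
      = 0.17342 + 0.7316 ≈ 0.90503 g.

0.905 g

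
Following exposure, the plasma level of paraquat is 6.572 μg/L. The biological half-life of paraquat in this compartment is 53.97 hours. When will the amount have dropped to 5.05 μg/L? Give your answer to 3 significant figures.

Fraction remaining = 5.05/6.572 ≈ 0.76841.
n = log₂(6.572/5.05) = ln(1.3014)/ln 2 ≈ 0.38005 half-lives.
t = n × t½ = 0.38005 × 53.97 ≈ 20.511 hours.

20.5 hours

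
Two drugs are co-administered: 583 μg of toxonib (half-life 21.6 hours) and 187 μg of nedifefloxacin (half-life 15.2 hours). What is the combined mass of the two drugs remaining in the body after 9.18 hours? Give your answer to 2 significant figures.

560 μg

toxonib: 583 × (1/2)^(9.18/21.6) = 583 × (1/2)^0.425 ≈ 434.24 μg.
nedifefloxacin: 187 × (1/2)^(9.18/15.2) = 187 × (1/2)^0.60395 ≈ 123.04 μg.
Total = 434.24 + 123.04 ≈ 557.28 μg.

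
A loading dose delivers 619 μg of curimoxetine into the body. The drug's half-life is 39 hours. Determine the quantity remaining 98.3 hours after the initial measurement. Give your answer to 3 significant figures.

Number of half-lives: n = 98.3/39 ≈ 2.5205.
Remaining = 619 × (1/2)^2.5205 = 619 × 0.17428 ≈ 107.88 μg.

108 μg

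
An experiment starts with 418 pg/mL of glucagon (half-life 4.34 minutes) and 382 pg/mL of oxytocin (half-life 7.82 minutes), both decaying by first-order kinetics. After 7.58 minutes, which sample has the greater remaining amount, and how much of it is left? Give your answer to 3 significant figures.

glucagon: 418 × (1/2)^1.7465 ≈ 124.57 pg/mL.
oxytocin: 382 × (1/2)^0.96931 ≈ 195.11 pg/mL.
Oxytocin has more remaining, at ≈ 195.11 pg/mL.

oxytocin, 195 pg/mL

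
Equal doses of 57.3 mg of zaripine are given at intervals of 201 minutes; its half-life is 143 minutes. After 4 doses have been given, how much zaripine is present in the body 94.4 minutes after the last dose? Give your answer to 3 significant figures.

The 4 doses were given 697.4, 496.4, 295.4, 94.4 minutes ago.
Total = 57.3·(1/2)^(697.4/143) + 57.3·(1/2)^(496.4/143) + 57.3·(1/2)^(295.4/143) + 57.3·(1/2)^(94.4/143)
      = 1.9501 + 5.1663 + 13.687 + 36.26 ≈ 57.064 mg.

57.1 mg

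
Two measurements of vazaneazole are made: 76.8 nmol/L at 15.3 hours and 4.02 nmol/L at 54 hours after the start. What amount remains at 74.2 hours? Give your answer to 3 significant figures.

Over Δt = 54 − 15.3 = 38.7 hours, the level fell by a factor of 76.8/4.02 ≈ 19.104.
n = log₂(19.104) ≈ 4.2558 half-lives, so t½ = 38.7/4.2558 ≈ 9.0934 hours.
From t = 54 to t = 74.2: 4.02 × (1/2)^((74.2−54)/9.0934) ≈ 0.86202 nmol/L.

0.862 nmol/L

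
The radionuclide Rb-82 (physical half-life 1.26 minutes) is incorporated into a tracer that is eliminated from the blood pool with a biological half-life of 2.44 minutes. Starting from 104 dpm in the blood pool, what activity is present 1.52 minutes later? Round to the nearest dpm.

1/t_eff = 1/t_phys + 1/t_biol = 1/1.26 + 1/2.44 = 1.2035 per minute.
t_eff = 1.26 × 2.44 / (1.26 + 2.44) ≈ 0.83092 minutes.
Remaining = 104 × (1/2)^(1.52/0.83092) = 104 × (1/2)^1.8293 ≈ 29.266 dpm.

29 dpm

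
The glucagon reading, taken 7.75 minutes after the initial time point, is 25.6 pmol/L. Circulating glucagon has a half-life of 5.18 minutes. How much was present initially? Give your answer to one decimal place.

72.2 pmol/L

Number of half-lives elapsed: n = 7.75/5.18 ≈ 1.4961.
A₀ = A × 2^n = 25.6 × 2^1.4961 = 25.6 × 2.8209 ≈ 72.214 pmol/L.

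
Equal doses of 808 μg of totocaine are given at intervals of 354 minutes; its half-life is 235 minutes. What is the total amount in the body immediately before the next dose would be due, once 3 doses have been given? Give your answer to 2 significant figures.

420 μg

The 3 doses were given 1062, 708, 354 minutes ago.
Total = 808·(1/2)^(1062/235) + 808·(1/2)^(708/235) + 808·(1/2)^(354/235)
      = 35.238 + 100.11 + 284.41 ≈ 419.76 μg.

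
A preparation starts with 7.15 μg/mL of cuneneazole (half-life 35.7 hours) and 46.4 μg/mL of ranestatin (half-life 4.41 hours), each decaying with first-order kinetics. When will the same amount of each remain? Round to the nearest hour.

Set 7.15·(1/2)^(t/35.7) = 46.4·(1/2)^(t/4.41).
Taking log₂: log₂(7.15/46.4) = t·(1/35.7 − 1/4.41).
log₂(0.15409) = -2.6981; 1/35.7 − 1/4.41 = -0.19875.
t = -2.6981 / -0.19875 ≈ 13.576 hours.

14 hours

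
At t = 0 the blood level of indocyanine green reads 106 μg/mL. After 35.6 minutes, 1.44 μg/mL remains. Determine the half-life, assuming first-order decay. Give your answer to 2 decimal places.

5.74 minutes

A/A₀ = 1.44/106 ≈ 0.013585.
n = log₂(73.611) ≈ 6.2019 half-lives elapsed in 35.6 minutes.
t½ = 35.6/6.2019 ≈ 5.7402 minutes.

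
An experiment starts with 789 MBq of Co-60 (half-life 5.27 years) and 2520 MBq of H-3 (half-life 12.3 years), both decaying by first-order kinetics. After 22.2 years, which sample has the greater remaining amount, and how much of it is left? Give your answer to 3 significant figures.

H-3, 721 MBq

Co-60: 789 × (1/2)^4.2125 ≈ 42.558 MBq.
H-3: 2520 × (1/2)^1.8049 ≈ 721.24 MBq.
H-3 has more remaining, at ≈ 721.24 MBq.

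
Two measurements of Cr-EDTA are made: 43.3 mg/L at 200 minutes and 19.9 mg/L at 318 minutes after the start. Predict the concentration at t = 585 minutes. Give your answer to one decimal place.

3.4 mg/L

Over Δt = 318 − 200 = 118 minutes, the level fell by a factor of 43.3/19.9 ≈ 2.1759.
n = log₂(2.1759) ≈ 1.1216 half-lives, so t½ = 118/1.1216 ≈ 105.21 minutes.
From t = 318 to t = 585: 19.9 × (1/2)^((585−318)/105.21) ≈ 3.4268 mg/L.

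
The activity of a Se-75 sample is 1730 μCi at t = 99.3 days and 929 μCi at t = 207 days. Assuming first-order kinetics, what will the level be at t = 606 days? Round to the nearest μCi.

Over Δt = 207 − 99.3 = 107.7 days, the level fell by a factor of 1730/929 ≈ 1.8622.
n = log₂(1.8622) ≈ 0.89702 half-lives, so t½ = 107.7/0.89702 ≈ 120.06 days.
From t = 207 to t = 606: 929 × (1/2)^((606−207)/120.06) ≈ 92.816 μCi.

93 μCi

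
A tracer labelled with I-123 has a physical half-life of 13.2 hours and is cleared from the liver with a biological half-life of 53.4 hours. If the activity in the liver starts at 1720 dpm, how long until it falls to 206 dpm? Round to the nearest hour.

32 hours

1/t_eff = 1/t_phys + 1/t_biol = 1/13.2 + 1/53.4 = 0.094484 per hour.
t_eff = 13.2 × 53.4 / (13.2 + 53.4) ≈ 10.584 hours.
n = log₂(1720/206) ≈ 3.0617; t = 3.0617 × 10.584 ≈ 32.404 hours.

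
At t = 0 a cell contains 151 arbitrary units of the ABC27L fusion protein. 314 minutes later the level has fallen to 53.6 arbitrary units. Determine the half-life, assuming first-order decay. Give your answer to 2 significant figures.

210 minutes

A/A₀ = 53.6/151 ≈ 0.35497.
n = log₂(2.8172) ≈ 1.4942 half-lives elapsed in 314 minutes.
t½ = 314/1.4942 ≈ 210.14 minutes.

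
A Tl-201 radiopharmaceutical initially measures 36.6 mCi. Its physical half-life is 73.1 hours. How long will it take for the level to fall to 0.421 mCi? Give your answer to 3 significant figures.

471 hours

Fraction remaining = 0.421/36.6 ≈ 0.011503.
n = log₂(36.6/0.421) = ln(86.936)/ln 2 ≈ 6.4419 half-lives.
t = n × t½ = 6.4419 × 73.1 ≈ 470.9 hours.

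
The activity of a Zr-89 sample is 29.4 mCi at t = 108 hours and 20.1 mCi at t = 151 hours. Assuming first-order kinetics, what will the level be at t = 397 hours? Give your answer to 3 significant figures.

2.28 mCi

Over Δt = 151 − 108 = 43 hours, the level fell by a factor of 29.4/20.1 ≈ 1.4627.
n = log₂(1.4627) ≈ 0.54862 half-lives, so t½ = 43/0.54862 ≈ 78.378 hours.
From t = 151 to t = 397: 20.1 × (1/2)^((397−151)/78.378) ≈ 2.2823 mCi.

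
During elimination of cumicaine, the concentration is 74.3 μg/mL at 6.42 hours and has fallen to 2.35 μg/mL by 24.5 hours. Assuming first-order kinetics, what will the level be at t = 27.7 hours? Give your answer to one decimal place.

1.3 μg/mL

Over Δt = 24.5 − 6.42 = 18.08 hours, the level fell by a factor of 74.3/2.35 ≈ 31.617.
n = log₂(31.617) ≈ 4.9826 half-lives, so t½ = 18.08/4.9826 ≈ 3.6286 hours.
From t = 24.5 to t = 27.7: 2.35 × (1/2)^((27.7−24.5)/3.6286) ≈ 1.2752 μg/mL.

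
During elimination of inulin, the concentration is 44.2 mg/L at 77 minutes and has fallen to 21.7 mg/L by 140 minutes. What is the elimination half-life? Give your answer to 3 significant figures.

61.4 minutes

Over Δt = 140 − 77 = 63 minutes, the level fell by a factor of 44.2/21.7 ≈ 2.0369.
n = log₂(2.0369) ≈ 1.0264 half-lives, so t½ = 63/1.0264 ≈ 61.382 minutes.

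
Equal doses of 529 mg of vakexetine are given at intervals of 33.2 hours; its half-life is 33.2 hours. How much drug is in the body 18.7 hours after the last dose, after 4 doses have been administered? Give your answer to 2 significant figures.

670 mg

The 4 doses were given 118.3, 85.1, 51.9, 18.7 hours ago.
Total = 529·(1/2)^(118.3/33.2) + 529·(1/2)^(85.1/33.2) + 529·(1/2)^(51.9/33.2) + 529·(1/2)^(18.7/33.2)
      = 44.752 + 89.503 + 179.01 + 358.01 ≈ 671.28 mg.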